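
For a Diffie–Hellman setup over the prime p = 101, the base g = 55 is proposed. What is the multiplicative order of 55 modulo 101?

Since 55 ∈ (Z/101Z)^×, its order divides φ(101) = 101 − 1 = 100 = 2^2 · 5^2.
Divisors of 100: 1, 2, 4, 5, 10, 20, 25, 50, 100.
Compute 55^d (mod 101) for the divisors d until we hit 1:
55^1 ≡ 55 (mod 101)
55^2 ≡ 96 (mod 101)
55^4 ≡ 25 (mod 101)
55^5 ≡ 62 (mod 101)
55^10 ≡ 6 (mod 101)
55^20 ≡ 36 (mod 101)
55^25 ≡ 10 (mod 101)
55^50 ≡ 100 (mod 101)
55^100 ≡ 1 (mod 101) ✓
Therefore the multiplicative order of 55 modulo 101 is 100.

100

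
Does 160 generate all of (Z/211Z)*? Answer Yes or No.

Yes

φ(211) = 211 − 1 = 210 = 2 · 3 · 5 · 7.
An element g generates (Z/211Z)^× iff g^(210/q) ≢ 1 (mod 211) for each prime q ∈ {2, 3, 5, 7}.
160^105 ≡ 210 (mod 211)  [q = 2: ≢ 1 ✓]
160^70 ≡ 14 (mod 211)  [q = 3: ≢ 1 ✓]
160^42 ≡ 55 (mod 211)  [q = 5: ≢ 1 ✓]
160^30 ≡ 148 (mod 211)  [q = 7: ≢ 1 ✓]
All checks pass, so 160 has order 210 and is a primitive root modulo 211.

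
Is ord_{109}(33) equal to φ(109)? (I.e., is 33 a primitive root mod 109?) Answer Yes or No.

No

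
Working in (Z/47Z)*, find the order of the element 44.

46

ord(44) | φ(47) = 47 − 1 = 46 = 2 · 23.
Divisors of 46: 1, 2, 23, 46.
Check 44^d mod 47 for each divisor in increasing order:
44^1 ≡ 44 (mod 47)
44^2 ≡ 9 (mod 47)
44^23 ≡ 46 (mod 47)
44^46 ≡ 1 (mod 47) ✓
So ord_47(44) = 46.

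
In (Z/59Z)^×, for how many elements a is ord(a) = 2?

1

φ(59) = 59 − 1 = 58 = 2 · 29.
Since (Z/59Z)^× is cyclic of order 58, the number of elements of order d is φ(d) when d | 58 and 0 otherwise.
2 | 58, and φ(2) = 2 − 1 = 1.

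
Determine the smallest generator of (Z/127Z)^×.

3

φ(127) = 127 − 1 = 126 = 2 · 3^2 · 7.
g is a primitive root iff g^(126/q) ≢ 1 (mod 127) for each prime q ∈ {2, 3, 7}.
g = 2: 2^63 ≡ 1 — hits 1, so not a primitive root.
g = 3: 3^63 ≡ 126; 3^42 ≡ 107; 3^18 ≡ 4 — none is 1, so 3 is a primitive root.
So 3 is the smallest generator of (Z/127Z)^×.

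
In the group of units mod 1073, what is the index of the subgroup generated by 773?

4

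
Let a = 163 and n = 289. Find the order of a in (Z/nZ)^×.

272

Since 163 ∈ (Z/289Z)^×, its order divides φ(289) = φ(17^2) = 17·(17−1) = 272 = 2^4 · 17.
Divisors of 272: 1, 2, 4, 8, 16, 17, 34, 68, 136, 272.
Check 163^d mod 289 for each divisor in increasing order:
163^1 ≡ 163
163^2 ≡ 270
163^4 ≡ 72
163^8 ≡ 271
163^16 ≡ 35
163^17 ≡ 214
163^34 ≡ 134
163^68 ≡ 38
163^136 ≡ 288
163^272 ≡ 1
Hence ord(163) = 272.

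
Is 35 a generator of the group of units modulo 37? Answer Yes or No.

Yes

φ(37) = 37 − 1 = 36 = 2^2 · 3^2.
It suffices to check that the order of 35 is not a proper divisor of 36: compute 35^(36/q) for q ∈ {2, 3}.
35^18 ≡ 36 (mod 37)  [q = 2: ≢ 1 ✓]
35^12 ≡ 26 (mod 37)  [q = 3: ≢ 1 ✓]
Every test exponent gives a nontrivial residue, hence 35 generates the full group.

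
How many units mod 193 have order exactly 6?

2

φ(193) = 193 − 1 = 192 = 2^6 · 3.
In a cyclic group of order 192, there are φ(d) elements of order d for each divisor d of 192, and zero for non-divisors.
6 = 2 · 3 divides 192, and φ(6) = 2.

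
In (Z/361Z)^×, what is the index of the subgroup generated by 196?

2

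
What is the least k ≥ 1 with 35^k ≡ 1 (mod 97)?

ord(35) | φ(97) = 97 − 1 = 96 = 2^5 · 3.
Divisors of 96: 1, 2, 3, 4, 6, 8, 12, 16, 24, 32, 48, 96.
Check 35^d mod 97 for each divisor in increasing order:
35^1 ≡ 35 (mod 97)
35^2 ≡ 61 (mod 97)
35^3 ≡ 1 (mod 97) ✓
Therefore the multiplicative order of 35 modulo 97 is 3.

3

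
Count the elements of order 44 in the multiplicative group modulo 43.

0

φ(43) = 43 − 1 = 42 = 2 · 3 · 7.
In a cyclic group of order 42, there are φ(d) elements of order d for each divisor d of 42, and zero for non-divisors.
Here 42 is not a multiple of 44, so there are no elements of order 44.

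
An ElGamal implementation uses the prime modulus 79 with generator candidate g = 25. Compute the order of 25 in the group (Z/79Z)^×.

ord(25) | φ(79) = 79 − 1 = 78 = 2 · 3 · 13.
Divisors of 78: 1, 2, 3, 6, 13, 26, 39, 78.
Compute 25^d (mod 79) for the divisors d until we hit 1:
25^1 ≡ 25 (mod 79)
25^2 ≡ 72 (mod 79)
25^3 ≡ 62 (mod 79)
25^6 ≡ 52 (mod 79)
25^13 ≡ 55 (mod 79)
25^26 ≡ 23 (mod 79)
25^39 ≡ 1 (mod 79) ✓
The smallest such exponent is 39, so the order of 25 is 39.

39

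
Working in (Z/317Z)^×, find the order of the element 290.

316

By Lagrange's theorem, ord_317(290) divides φ(317) = 317 − 1 = 316 = 2^2 · 79.
Divisors of 316: 1, 2, 4, 79, 158, 316.
Test each divisor d:
290^1 ≡ 290 (mod 317)
290^2 ≡ 95 (mod 317)
290^4 ≡ 149 (mod 317)
290^79 ≡ 203 (mod 317)
290^158 ≡ 316 (mod 317)
290^316 ≡ 1 (mod 317) ✓
So ord_317(290) = 316.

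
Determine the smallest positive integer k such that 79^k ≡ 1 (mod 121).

The order of 79 must divide φ(121) = φ(11^2) = 11·(11−1) = 110 = 2 · 5 · 11.
Divisors of 110: 1, 2, 5, 10, 11, 22, 55, 110.
Compute 79^d (mod 121) for the divisors d until we hit 1:
79^1 ≡ 79 (mod 121)
79^2 ≡ 70 (mod 121)
79^5 ≡ 21 (mod 121)
79^10 ≡ 78 (mod 121)
79^11 ≡ 112 (mod 121)
79^22 ≡ 81 (mod 121)
79^55 ≡ 120 (mod 121)
79^110 ≡ 1 (mod 121) ✓
So ord_121(79) = 110.

110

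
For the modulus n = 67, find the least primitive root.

φ(67) = 67 − 1 = 66 = 2 · 3 · 11.
g is a primitive root iff g^(66/q) ≢ 1 (mod 67) for each prime q ∈ {2, 3, 11}.
g = 2: 2^33 ≡ 66; 2^22 ≡ 37; 2^6 ≡ 64 — none is 1, so 2 is a primitive root.
So 2 is the smallest generator of (Z/67Z)^×.

2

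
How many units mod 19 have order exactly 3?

φ(19) = 19 − 1 = 18 = 2 · 3^2.
In a cyclic group of order 18, there are φ(d) elements of order d for each divisor d of 18, and zero for non-divisors.
3 | 18, and φ(3) = 3 − 1 = 2.

2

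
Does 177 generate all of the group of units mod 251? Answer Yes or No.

φ(251) = 251 − 1 = 250 = 2 · 5^3.
An element g generates (Z/251Z)^× iff g^(250/q) ≢ 1 (mod 251) for each prime q ∈ {2, 5}.
177^125 ≡ 250 (mod 251)  [q = 2: ≢ 1 ✓]
177^50 ≡ 20 (mod 251)  [q = 5: ≢ 1 ✓]
All checks pass, so 177 has order 250 and is a primitive root modulo 251.

Yes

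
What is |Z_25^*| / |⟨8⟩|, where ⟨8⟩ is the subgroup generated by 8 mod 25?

1

ord(8) | φ(25) = φ(5^2) = 5·(5−1) = 20 = 2^2 · 5.
Divisors of 20: 1, 2, 4, 5, 10, 20.
Check 8^d mod 25 for each divisor in increasing order:
8^1 ≡ 8 (mod 25)
8^2 ≡ 14 (mod 25)
8^4 ≡ 21 (mod 25)
8^5 ≡ 18 (mod 25)
8^10 ≡ 24 (mod 25)
8^20 ≡ 1 (mod 25) ✓
So ord_25(8) = 20, hence |⟨8⟩| = 20.
[(Z/25Z)^× : ⟨8⟩] = 20/20 = 1.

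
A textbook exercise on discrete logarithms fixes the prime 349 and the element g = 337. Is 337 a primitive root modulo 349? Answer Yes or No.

φ(349) = 349 − 1 = 348 = 2^2 · 3 · 29.
Test 337^(348/q) mod 349 for each prime factor q of 348:
337^174 ≡ 1 (mod 349)  [q = 2: ≡ 1 ✗]
337^116 ≡ 226 (mod 349)  [q = 3: ≢ 1 ✓]
337^12 ≡ 110 (mod 349)  [q = 29: ≢ 1 ✓]
The check at q = 2 fails, so 337 generates a proper subgroup.

No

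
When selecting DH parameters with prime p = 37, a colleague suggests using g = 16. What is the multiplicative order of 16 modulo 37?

9

The order of 16 must divide φ(37) = 37 − 1 = 36 = 2^2 · 3^2.
Divisors of 36: 1, 2, 3, 4, 6, 9, 12, 18, 36.
Check 16^d mod 37 for each divisor in increasing order:
16^1 ≡ 16 (mod 37)
16^2 ≡ 34 (mod 37)
16^3 ≡ 26 (mod 37)
16^4 ≡ 9 (mod 37)
16^6 ≡ 10 (mod 37)
16^9 ≡ 1 (mod 37) ✓
The smallest such exponent is 9, so the order of 16 is 9.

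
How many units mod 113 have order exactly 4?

φ(113) = 113 − 1 = 112 = 2^4 · 7.
(Z/113Z)^× is cyclic (|G| = 112); a cyclic group of order m has exactly φ(d) elements of each order d | m, and none otherwise.
4 = 2^2 divides 112, and φ(4) = 2.

2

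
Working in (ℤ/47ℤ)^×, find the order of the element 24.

ord(24) | φ(47) = 47 − 1 = 46 = 2 · 23.
Divisors of 46: 1, 2, 23, 46.
Check 24^d mod 47 for each divisor in increasing order:
24^1 ≡ 24 (mod 47)
24^2 ≡ 12 (mod 47)
24^23 ≡ 1 (mod 47) ✓
Hence ord(24) = 23.

23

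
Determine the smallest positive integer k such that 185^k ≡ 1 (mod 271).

The order of 185 must divide φ(271) = 271 − 1 = 270 = 2 · 3^3 · 5.
Divisors of 270: 1, 2, 3, 5, 6, 9, 10, 15, 18, 27, 30, 45, 54, 90, 135, 270.
Test each divisor d:
185^1 ≡ 185
185^2 ≡ 79
185^3 ≡ 252
185^5 ≡ 125
185^6 ≡ 90
185^9 ≡ 187
185^10 ≡ 178
185^15 ≡ 28
185^18 ≡ 10
185^27 ≡ 244
185^30 ≡ 242
185^45 ≡ 1
So ord_271(185) = 45.

45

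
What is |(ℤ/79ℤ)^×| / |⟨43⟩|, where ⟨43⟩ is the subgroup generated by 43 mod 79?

Since 43 ∈ (Z/79Z)^×, its order divides φ(79) = 79 − 1 = 78 = 2 · 3 · 13.
Divisors of 78: 1, 2, 3, 6, 13, 26, 39, 78.
Evaluate successive powers at the divisors of 78:
43^1 ≡ 43 (mod 79)
43^2 ≡ 32 (mod 79)
43^3 ≡ 33 (mod 79)
43^6 ≡ 62 (mod 79)
43^13 ≡ 24 (mod 79)
43^26 ≡ 23 (mod 79)
43^39 ≡ 78 (mod 79)
43^78 ≡ 1 (mod 79) ✓
The order of 43 is 78, so the subgroup it generates has 78 elements.
[(Z/79Z)^× : ⟨43⟩] = 78/78 = 1.

1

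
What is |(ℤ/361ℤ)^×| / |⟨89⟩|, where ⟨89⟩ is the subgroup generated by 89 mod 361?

The order of 89 must divide φ(361) = φ(19^2) = 19·(19−1) = 342 = 2 · 3^2 · 19.
Divisors of 342: 1, 2, 3, 6, 9, 18, 19, 38, 57, 114, 171, 342.
Evaluate successive powers at the divisors of 342:
89^1 ≡ 89 (mod 361)
89^2 ≡ 340 (mod 361)
89^3 ≡ 297 (mod 361)
89^6 ≡ 125 (mod 361)
89^9 ≡ 303 (mod 361)
89^18 ≡ 115 (mod 361)
89^19 ≡ 127 (mod 361)
89^38 ≡ 245 (mod 361)
89^57 ≡ 69 (mod 361)
89^114 ≡ 68 (mod 361)
89^171 ≡ 360 (mod 361)
89^342 ≡ 1 (mod 361) ✓
The order of 89 is 342, so the subgroup it generates has 342 elements.
The index is φ(361) / ord(89) = 342 / 342 = 1.

1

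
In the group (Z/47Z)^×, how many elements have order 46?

22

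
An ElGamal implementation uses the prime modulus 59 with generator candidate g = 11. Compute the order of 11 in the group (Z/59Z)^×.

58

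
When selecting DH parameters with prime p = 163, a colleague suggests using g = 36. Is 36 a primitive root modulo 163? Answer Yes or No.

No

φ(163) = 163 − 1 = 162 = 2 · 3^4.
It suffices to check that the order of 36 is not a proper divisor of 162: compute 36^(162/q) for q ∈ {2, 3}.
36^81 ≡ 1 (mod 163)  [q = 2: ≡ 1 ✗]
36^54 ≡ 1 (mod 163)  [q = 3: ≡ 1 ✗]
Since 36^81 ≡ 1, the order of 36 divides 81 < 162, so 36 is not a primitive root.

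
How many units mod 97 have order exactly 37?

0

φ(97) = 97 − 1 = 96 = 2^5 · 3.
In a cyclic group of order 96, there are φ(d) elements of order d for each divisor d of 96, and zero for non-divisors.
Since 37 ∤ 96, the count is 0.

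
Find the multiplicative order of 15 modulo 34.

8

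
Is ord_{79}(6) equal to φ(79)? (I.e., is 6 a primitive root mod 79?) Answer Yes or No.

Yes

φ(79) = 79 − 1 = 78 = 2 · 3 · 13.
An element g generates (Z/79Z)^× iff g^(78/q) ≢ 1 (mod 79) for each prime q ∈ {2, 3, 13}.
6^39 ≡ 78 (mod 79)  [q = 2: ≢ 1 ✓]
6^26 ≡ 55 (mod 79)  [q = 3: ≢ 1 ✓]
6^6 ≡ 46 (mod 79)  [q = 13: ≢ 1 ✓]
Every test exponent gives a nontrivial residue, hence 6 generates the full group.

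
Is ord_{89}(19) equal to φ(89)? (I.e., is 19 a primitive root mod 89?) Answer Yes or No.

φ(89) = 89 − 1 = 88 = 2^3 · 11.
19 is a primitive root mod 89 iff 19^(φ(89)/q) ≢ 1 for every prime q | φ(89), i.e. q ∈ {2, 11}.
19^44 ≡ 88 (mod 89)  [q = 2: ≢ 1 ✓]
19^8 ≡ 2 (mod 89)  [q = 11: ≢ 1 ✓]
All checks pass, so 19 has order 88 and is a primitive root modulo 89.

Yes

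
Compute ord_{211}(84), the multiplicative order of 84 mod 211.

105

Since 84 ∈ (Z/211Z)^×, its order divides φ(211) = 211 − 1 = 210 = 2 · 3 · 5 · 7.
Divisors of 210: 1, 2, 3, 5, 6, 7, 10, 14, 15, 21, 30, 35, 42, 70, 105, 210.
Evaluate successive powers at the divisors of 210:
84^1 ≡ 84 (mod 211)
84^2 ≡ 93 (mod 211)
84^3 ≡ 5 (mod 211)
84^5 ≡ 43 (mod 211)
84^6 ≡ 25 (mod 211)
84^7 ≡ 201 (mod 211)
84^10 ≡ 161 (mod 211)
84^14 ≡ 100 (mod 211)
84^15 ≡ 171 (mod 211)
84^21 ≡ 55 (mod 211)
84^30 ≡ 123 (mod 211)
84^35 ≡ 14 (mod 211)
84^42 ≡ 71 (mod 211)
84^70 ≡ 196 (mod 211)
84^105 ≡ 1 (mod 211) ✓
Therefore the multiplicative order of 84 modulo 211 is 105.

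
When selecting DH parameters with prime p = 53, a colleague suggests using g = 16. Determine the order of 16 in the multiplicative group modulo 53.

13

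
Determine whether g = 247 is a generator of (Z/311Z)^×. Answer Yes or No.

Yes

φ(311) = 311 − 1 = 310 = 2 · 5 · 31.
Test 247^(310/q) mod 311 for each prime factor q of 310:
247^155 ≡ 310 (mod 311)  [q = 2: ≢ 1 ✓]
247^62 ≡ 52 (mod 311)  [q = 5: ≢ 1 ✓]
247^10 ≡ 13 (mod 311)  [q = 31: ≢ 1 ✓]
Every test exponent gives a nontrivial residue, hence 247 generates the full group.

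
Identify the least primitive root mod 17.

3

φ(17) = 17 − 1 = 16 = 2^4.
Test candidates g = 2, 3, … against the prime factors q ∈ {2} of φ(17): g is a generator iff g^(16/q) ≢ 1 for every such q.
g = 2: 2^8 ≡ 1 — hits 1, so not a primitive root.
g = 3: 3^8 ≡ 16 — none is 1, so 3 is a primitive root.
The smallest primitive root modulo 17 is 3.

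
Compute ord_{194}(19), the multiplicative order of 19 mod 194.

By Lagrange's theorem, ord_194(19) divides φ(194) = φ(2)·φ(97) = 1·96 = 96 = 2^5 · 3.
Divisors of 96: 1, 2, 3, 4, 6, 8, 12, 16, 24, 32, 48, 96.
Check 19^d mod 194 for each divisor in increasing order:
19^1 ≡ 19
19^2 ≡ 167
19^3 ≡ 69
19^4 ≡ 147
19^6 ≡ 105
19^8 ≡ 75
19^12 ≡ 161
19^16 ≡ 193
19^24 ≡ 119
19^32 ≡ 1
So ord_194(19) = 32.

32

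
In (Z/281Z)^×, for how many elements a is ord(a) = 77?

0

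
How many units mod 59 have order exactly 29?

φ(59) = 59 − 1 = 58 = 2 · 29.
Since (Z/59Z)^× is cyclic of order 58, the number of elements of order d is φ(d) when d | 58 and 0 otherwise.
29 | 58, and φ(29) = 29 − 1 = 28.

28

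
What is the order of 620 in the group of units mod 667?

28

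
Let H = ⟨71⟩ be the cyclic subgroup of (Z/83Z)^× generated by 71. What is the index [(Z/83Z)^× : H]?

1

Since 71 ∈ (Z/83Z)^×, its order divides φ(83) = 83 − 1 = 82 = 2 · 41.
Divisors of 82: 1, 2, 41, 82.
Test each divisor d:
71^1 ≡ 71 (mod 83)
71^2 ≡ 61 (mod 83)
71^41 ≡ 82 (mod 83)
71^82 ≡ 1 (mod 83) ✓
Thus |⟨71⟩| = ord(71) = 82.
The index is φ(83) / ord(71) = 82 / 82 = 1.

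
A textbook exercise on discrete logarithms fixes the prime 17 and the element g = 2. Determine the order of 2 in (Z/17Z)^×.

By Lagrange's theorem, ord_17(2) divides φ(17) = 17 − 1 = 16 = 2^4.
Divisors of 16: 1, 2, 4, 8, 16.
Test each divisor d:
2^1 ≡ 2
2^2 ≡ 4
2^4 ≡ 16
2^8 ≡ 1
Hence ord(2) = 8.

8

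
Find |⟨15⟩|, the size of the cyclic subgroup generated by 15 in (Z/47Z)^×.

46

Since 15 ∈ (Z/47Z)^×, its order divides φ(47) = 47 − 1 = 46 = 2 · 23.
Divisors of 46: 1, 2, 23, 46.
Compute 15^d (mod 47) for the divisors d until we hit 1:
15^1 ≡ 15 (mod 47)
15^2 ≡ 37 (mod 47)
15^23 ≡ 46 (mod 47)
15^46 ≡ 1 (mod 47) ✓
The smallest such exponent is 46, so the order of 15 is 46.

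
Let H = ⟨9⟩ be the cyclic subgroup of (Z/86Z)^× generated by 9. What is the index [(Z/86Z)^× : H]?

By Lagrange's theorem, ord_86(9) divides φ(86) = φ(2)·φ(43) = 1·42 = 42 = 2 · 3 · 7.
Divisors of 42: 1, 2, 3, 6, 7, 14, 21, 42.
Test each divisor d:
9^1 ≡ 9 (mod 86)
9^2 ≡ 81 (mod 86)
9^3 ≡ 41 (mod 86)
9^6 ≡ 47 (mod 86)
9^7 ≡ 79 (mod 86)
9^14 ≡ 49 (mod 86)
9^21 ≡ 1 (mod 86) ✓
The order of 9 is 21, so the subgroup it generates has 21 elements.
[(Z/86Z)^× : ⟨9⟩] = 42/21 = 2.

2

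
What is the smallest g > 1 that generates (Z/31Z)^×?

3

φ(31) = 31 − 1 = 30 = 2 · 3 · 5.
g is a primitive root iff g^(30/q) ≢ 1 (mod 31) for each prime q ∈ {2, 3, 5}.
g = 2: 2^15 ≡ 1 — hits 1, so not a primitive root.
g = 3: 3^15 ≡ 30; 3^10 ≡ 25; 3^6 ≡ 16 — none is 1, so 3 is a primitive root.
Hence the least primitive root of 31 is 3.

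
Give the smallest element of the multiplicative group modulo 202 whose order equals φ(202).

φ(202) = φ(2)·φ(101) = 1·100 = 100 = 2^2 · 5^2.
Test candidates g = 2, 3, … against the prime factors q ∈ {2, 5} of φ(202): g is a generator iff g^(100/q) ≢ 1 for every such q.
g = 2: gcd(2, 202) = 2 > 1, not a unit — skip.
g = 3: 3^50 ≡ 201; 3^20 ≡ 185 — none is 1, so 3 is a primitive root.
The smallest primitive root modulo 202 is 3.

3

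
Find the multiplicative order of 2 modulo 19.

18

ord(2) | φ(19) = 19 − 1 = 18 = 2 · 3^2.
Divisors of 18: 1, 2, 3, 6, 9, 18.
Test each divisor d:
2^1 ≡ 2
2^2 ≡ 4
2^3 ≡ 8
2^6 ≡ 7
2^9 ≡ 18
2^18 ≡ 1
The smallest such exponent is 18, so the order of 2 is 18.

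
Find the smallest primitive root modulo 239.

7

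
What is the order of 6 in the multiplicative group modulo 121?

The order of 6 must divide φ(121) = φ(11^2) = 11·(11−1) = 110 = 2 · 5 · 11.
Divisors of 110: 1, 2, 5, 10, 11, 22, 55, 110.
Check 6^d mod 121 for each divisor in increasing order:
6^1 ≡ 6
6^2 ≡ 36
6^5 ≡ 32
6^10 ≡ 56
6^11 ≡ 94
6^22 ≡ 3
6^55 ≡ 120
6^110 ≡ 1
So ord_121(6) = 110.

110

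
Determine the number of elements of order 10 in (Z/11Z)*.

4

φ(11) = 11 − 1 = 10 = 2 · 5.
In a cyclic group of order 10, there are φ(d) elements of order d for each divisor d of 10, and zero for non-divisors.
10 = 2 · 5 divides 10, and φ(10) = 4.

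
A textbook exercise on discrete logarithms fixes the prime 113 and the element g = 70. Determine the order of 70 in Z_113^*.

Since 70 ∈ (Z/113Z)^×, its order divides φ(113) = 113 − 1 = 112 = 2^4 · 7.
Divisors of 112: 1, 2, 4, 7, 8, 14, 16, 28, 56, 112.
Check 70^d mod 113 for each divisor in increasing order:
70^1 ≡ 70 (mod 113)
70^2 ≡ 41 (mod 113)
70^4 ≡ 99 (mod 113)
70^7 ≡ 48 (mod 113)
70^8 ≡ 83 (mod 113)
70^14 ≡ 44 (mod 113)
70^16 ≡ 109 (mod 113)
70^28 ≡ 15 (mod 113)
70^56 ≡ 112 (mod 113)
70^112 ≡ 1 (mod 113) ✓
Therefore the multiplicative order of 70 modulo 113 is 112.

112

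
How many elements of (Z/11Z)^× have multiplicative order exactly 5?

4

φ(11) = 11 − 1 = 10 = 2 · 5.
Since (Z/11Z)^× is cyclic of order 10, the number of elements of order d is φ(d) when d | 10 and 0 otherwise.
5 | 10, and φ(5) = 5 − 1 = 4.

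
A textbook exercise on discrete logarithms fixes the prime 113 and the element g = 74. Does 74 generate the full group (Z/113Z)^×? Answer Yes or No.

Yes

φ(113) = 113 − 1 = 112 = 2^4 · 7.
An element g generates (Z/113Z)^× iff g^(112/q) ≢ 1 (mod 113) for each prime q ∈ {2, 7}.
74^56 ≡ 112 (mod 113)  [q = 2: ≢ 1 ✓]
74^16 ≡ 28 (mod 113)  [q = 7: ≢ 1 ✓]
None equal 1, so ord_113(74) = 112: 74 is a primitive root.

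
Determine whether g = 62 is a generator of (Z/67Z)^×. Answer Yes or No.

No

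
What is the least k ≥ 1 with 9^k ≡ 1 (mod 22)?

ord(9) | φ(22) = φ(2)·φ(11) = 1·10 = 10 = 2 · 5.
Divisors of 10: 1, 2, 5, 10.
Evaluate successive powers at the divisors of 10:
9^1 ≡ 9 (mod 22)
9^2 ≡ 15 (mod 22)
9^5 ≡ 1 (mod 22) ✓
Therefore the multiplicative order of 9 modulo 22 is 5.

5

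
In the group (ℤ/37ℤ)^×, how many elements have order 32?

0

φ(37) = 37 − 1 = 36 = 2^2 · 3^2.
In a cyclic group of order 36, there are φ(d) elements of order d for each divisor d of 36, and zero for non-divisors.
Since 32 ∤ 36, the count is 0.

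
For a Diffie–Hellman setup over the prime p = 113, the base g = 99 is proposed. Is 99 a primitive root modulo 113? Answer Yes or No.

No

φ(113) = 113 − 1 = 112 = 2^4 · 7.
An element g generates (Z/113Z)^× iff g^(112/q) ≢ 1 (mod 113) for each prime q ∈ {2, 7}.
99^56 ≡ 1 (mod 113)  [q = 2: ≡ 1 ✗]
99^16 ≡ 30 (mod 113)  [q = 7: ≢ 1 ✓]
The check at q = 2 fails, so 99 generates a proper subgroup.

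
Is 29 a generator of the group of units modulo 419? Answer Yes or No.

No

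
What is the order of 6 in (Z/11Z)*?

Since 6 ∈ (Z/11Z)^×, its order divides φ(11) = 11 − 1 = 10 = 2 · 5.
Divisors of 10: 1, 2, 5, 10.
Test each divisor d:
6^1 ≡ 6 (mod 11)
6^2 ≡ 3 (mod 11)
6^5 ≡ 10 (mod 11)
6^10 ≡ 1 (mod 11) ✓
The smallest such exponent is 10, so the order of 6 is 10.

10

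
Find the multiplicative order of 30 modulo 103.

17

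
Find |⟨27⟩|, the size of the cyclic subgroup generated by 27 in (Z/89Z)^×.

By Lagrange's theorem, ord_89(27) divides φ(89) = 89 − 1 = 88 = 2^3 · 11.
Divisors of 88: 1, 2, 4, 8, 11, 22, 44, 88.
Test each divisor d:
27^1 ≡ 27 (mod 89)
27^2 ≡ 17 (mod 89)
27^4 ≡ 22 (mod 89)
27^8 ≡ 39 (mod 89)
27^11 ≡ 12 (mod 89)
27^22 ≡ 55 (mod 89)
27^44 ≡ 88 (mod 89)
27^88 ≡ 1 (mod 89) ✓
Hence ord(27) = 88.

88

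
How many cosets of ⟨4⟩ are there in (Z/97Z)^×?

4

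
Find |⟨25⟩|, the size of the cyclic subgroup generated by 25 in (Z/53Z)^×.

ord(25) | φ(53) = 53 − 1 = 52 = 2^2 · 13.
Divisors of 52: 1, 2, 4, 13, 26, 52.
Evaluate successive powers at the divisors of 52:
25^1 ≡ 25 (mod 53)
25^2 ≡ 42 (mod 53)
25^4 ≡ 15 (mod 53)
25^13 ≡ 52 (mod 53)
25^26 ≡ 1 (mod 53) ✓
So ord_53(25) = 26.

26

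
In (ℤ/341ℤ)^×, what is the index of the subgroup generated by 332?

ord(332) | φ(341) = φ(11·31) = (11−1)·(31−1) = 10·30 = 300 = 2^2 · 3 · 5^2.
Divisors of 300: 1, 2, 3, 4, 5, 6, 10, 12, 15, 20, 25, 30, 50, 60, 75, 100, 150, 300.
Compute 332^d (mod 341) for the divisors d until we hit 1:
332^1 ≡ 332
332^2 ≡ 81
332^3 ≡ 294
332^4 ≡ 82
332^5 ≡ 285
332^6 ≡ 163
332^10 ≡ 67
332^12 ≡ 312
332^15 ≡ 340
332^20 ≡ 56
332^25 ≡ 274
332^30 ≡ 1
The order of 332 is 30, so the subgroup it generates has 30 elements.
Index = |(Z/341Z)^×| / |⟨332⟩| = 300 / 30 = 10.

10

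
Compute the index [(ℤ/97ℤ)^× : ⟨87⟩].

1

The order of 87 must divide φ(97) = 97 − 1 = 96 = 2^5 · 3.
Divisors of 96: 1, 2, 3, 4, 6, 8, 12, 16, 24, 32, 48, 96.
Test each divisor d:
87^1 ≡ 87
87^2 ≡ 3
87^3 ≡ 67
87^4 ≡ 9
87^6 ≡ 27
87^8 ≡ 81
87^12 ≡ 50
87^16 ≡ 62
87^24 ≡ 75
87^32 ≡ 61
87^48 ≡ 96
87^96 ≡ 1
So ord_97(87) = 96, hence |⟨87⟩| = 96.
The index is φ(97) / ord(87) = 96 / 96 = 1.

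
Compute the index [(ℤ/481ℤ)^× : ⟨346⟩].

12

By Lagrange's theorem, ord_481(346) divides φ(481) = φ(13·37) = (13−1)·(37−1) = 12·36 = 432 = 2^4 · 3^3.
Divisors of 432: 1, 2, 3, 4, 6, 8, 9, 12, 16, 18, 24, 27, 36, 48, 54, 72, 108, 144, 216, 432.
Check 346^d mod 481 for each divisor in increasing order:
346^1 ≡ 346
346^2 ≡ 428
346^3 ≡ 421
346^4 ≡ 404
346^6 ≡ 233
346^8 ≡ 157
346^9 ≡ 450
346^12 ≡ 417
346^16 ≡ 118
346^18 ≡ 480
346^24 ≡ 248
346^27 ≡ 31
346^36 ≡ 1
The order of 346 is 36, so the subgroup it generates has 36 elements.
The index is φ(481) / ord(346) = 432 / 36 = 12.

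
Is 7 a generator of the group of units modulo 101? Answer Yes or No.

Yes

φ(101) = 101 − 1 = 100 = 2^2 · 5^2.
7 is a primitive root mod 101 iff 7^(φ(101)/q) ≢ 1 for every prime q | φ(101), i.e. q ∈ {2, 5}.
7^50 ≡ 100 (mod 101)  [q = 2: ≢ 1 ✓]
7^20 ≡ 84 (mod 101)  [q = 5: ≢ 1 ✓]
All checks pass, so 7 has order 100 and is a primitive root modulo 101.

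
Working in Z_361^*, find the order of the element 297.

Since 297 ∈ (Z/361Z)^×, its order divides φ(361) = φ(19^2) = 19·(19−1) = 342 = 2 · 3^2 · 19.
Divisors of 342: 1, 2, 3, 6, 9, 18, 19, 38, 57, 114, 171, 342.
Evaluate successive powers at the divisors of 342:
297^1 ≡ 297 (mod 361)
297^2 ≡ 125 (mod 361)
297^3 ≡ 303 (mod 361)
297^6 ≡ 115 (mod 361)
297^9 ≡ 189 (mod 361)
297^18 ≡ 343 (mod 361)
297^19 ≡ 69 (mod 361)
297^38 ≡ 68 (mod 361)
297^57 ≡ 360 (mod 361)
297^114 ≡ 1 (mod 361) ✓
Hence ord(297) = 114.

114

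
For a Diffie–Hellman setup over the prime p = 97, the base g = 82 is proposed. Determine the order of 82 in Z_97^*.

96

Since 82 ∈ (Z/97Z)^×, its order divides φ(97) = 97 − 1 = 96 = 2^5 · 3.
Divisors of 96: 1, 2, 3, 4, 6, 8, 12, 16, 24, 32, 48, 96.
Test each divisor d:
82^1 ≡ 82
82^2 ≡ 31
82^3 ≡ 20
82^4 ≡ 88
82^6 ≡ 12
82^8 ≡ 81
82^12 ≡ 47
82^16 ≡ 62
82^24 ≡ 75
82^32 ≡ 61
82^48 ≡ 96
82^96 ≡ 1
Therefore the multiplicative order of 82 modulo 97 is 96.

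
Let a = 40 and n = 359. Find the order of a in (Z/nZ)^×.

The order of 40 must divide φ(359) = 359 − 1 = 358 = 2 · 179.
Divisors of 358: 1, 2, 179, 358.
Evaluate successive powers at the divisors of 358:
40^1 ≡ 40 (mod 359)
40^2 ≡ 164 (mod 359)
40^179 ≡ 1 (mod 359) ✓
The smallest such exponent is 179, so the order of 40 is 179.

179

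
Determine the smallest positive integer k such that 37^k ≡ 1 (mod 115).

44

The order of 37 must divide φ(115) = φ(5·23) = (5−1)·(23−1) = 4·22 = 88 = 2^3 · 11.
Divisors of 88: 1, 2, 4, 8, 11, 22, 44, 88.
Check 37^d mod 115 for each divisor in increasing order:
37^1 ≡ 37
37^2 ≡ 104
37^4 ≡ 6
37^8 ≡ 36
37^11 ≡ 68
37^22 ≡ 24
37^44 ≡ 1
The smallest such exponent is 44, so the order of 37 is 44.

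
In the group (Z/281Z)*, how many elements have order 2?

1

φ(281) = 281 − 1 = 280 = 2^3 · 5 · 7.
Since (Z/281Z)^× is cyclic of order 280, the number of elements of order d is φ(d) when d | 280 and 0 otherwise.
2 | 280, and φ(2) = 2 − 1 = 1.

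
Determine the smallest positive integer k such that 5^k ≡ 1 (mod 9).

6

Since 5 ∈ (Z/9Z)^×, its order divides φ(9) = φ(3^2) = 3·(3−1) = 6 = 2 · 3.
Divisors of 6: 1, 2, 3, 6.
Evaluate successive powers at the divisors of 6:
5^1 ≡ 5 (mod 9)
5^2 ≡ 7 (mod 9)
5^3 ≡ 8 (mod 9)
5^6 ≡ 1 (mod 9) ✓
Hence ord(5) = 6.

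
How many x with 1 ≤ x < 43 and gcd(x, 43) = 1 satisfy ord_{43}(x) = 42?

12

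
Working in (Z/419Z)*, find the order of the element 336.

209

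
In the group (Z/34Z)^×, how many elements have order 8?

φ(34) = φ(2)·φ(17) = 1·16 = 16 = 2^4.
(Z/34Z)^× is cyclic (|G| = 16); a cyclic group of order m has exactly φ(d) elements of each order d | m, and none otherwise.
8 = 2^3 divides 16, and φ(8) = 4.

4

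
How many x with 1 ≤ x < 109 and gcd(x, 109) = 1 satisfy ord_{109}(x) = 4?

2

φ(109) = 109 − 1 = 108 = 2^2 · 3^3.
(Z/109Z)^× is cyclic (|G| = 108); a cyclic group of order m has exactly φ(d) elements of each order d | m, and none otherwise.
4 = 2^2 divides 108, and φ(4) = 2.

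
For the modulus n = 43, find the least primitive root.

3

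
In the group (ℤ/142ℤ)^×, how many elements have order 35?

φ(142) = φ(2)·φ(71) = 1·70 = 70 = 2 · 5 · 7.
(Z/142Z)^× is cyclic (|G| = 70); a cyclic group of order m has exactly φ(d) elements of each order d | m, and none otherwise.
35 = 5 · 7 divides 70, and φ(35) = 24.

24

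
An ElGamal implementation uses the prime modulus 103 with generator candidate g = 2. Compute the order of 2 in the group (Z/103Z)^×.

The order of 2 must divide φ(103) = 103 − 1 = 102 = 2 · 3 · 17.
Divisors of 102: 1, 2, 3, 6, 17, 34, 51, 102.
Test each divisor d:
2^1 ≡ 2 (mod 103)
2^2 ≡ 4 (mod 103)
2^3 ≡ 8 (mod 103)
2^6 ≡ 64 (mod 103)
2^17 ≡ 56 (mod 103)
2^34 ≡ 46 (mod 103)
2^51 ≡ 1 (mod 103) ✓
Hence ord(2) = 51.

51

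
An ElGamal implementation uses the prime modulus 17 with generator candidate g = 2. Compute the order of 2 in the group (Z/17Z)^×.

8

ord(2) | φ(17) = 17 − 1 = 16 = 2^4.
Divisors of 16: 1, 2, 4, 8, 16.
Test each divisor d:
2^1 ≡ 2
2^2 ≡ 4
2^4 ≡ 16
2^8 ≡ 1
Therefore the multiplicative order of 2 modulo 17 is 8.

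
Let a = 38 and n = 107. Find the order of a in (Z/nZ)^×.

By Lagrange's theorem, ord_107(38) divides φ(107) = 107 − 1 = 106 = 2 · 53.
Divisors of 106: 1, 2, 53, 106.
Check 38^d mod 107 for each divisor in increasing order:
38^1 ≡ 38 (mod 107)
38^2 ≡ 53 (mod 107)
38^53 ≡ 106 (mod 107)
38^106 ≡ 1 (mod 107) ✓
So ord_107(38) = 106.

106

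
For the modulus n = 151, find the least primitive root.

6

φ(151) = 151 − 1 = 150 = 2 · 3 · 5^2.
Test candidates g = 2, 3, … against the prime factors q ∈ {2, 3, 5} of φ(151): g is a generator iff g^(150/q) ≢ 1 for every such q.
g = 2: 2^75 ≡ 1 — hits 1, so not a primitive root.
g = 3: 3^75 ≡ 150; 3^50 ≡ 1 — hits 1, so not a primitive root.
g = 4: 4^75 ≡ 1 — hits 1, so not a primitive root.
g = 5: 5^75 ≡ 1 — hits 1, so not a primitive root.
g = 6: 6^75 ≡ 150; 6^50 ≡ 32; 6^30 ≡ 59 — none is 1, so 6 is a primitive root.
So 6 is the smallest generator of (Z/151Z)^×.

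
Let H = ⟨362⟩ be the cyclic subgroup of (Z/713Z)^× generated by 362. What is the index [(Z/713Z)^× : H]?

2

Since 362 ∈ (Z/713Z)^×, its order divides φ(713) = φ(23·31) = (23−1)·(31−1) = 22·30 = 660 = 2^2 · 3 · 5 · 11.
Divisors of 660: 1, 2, 3, 4, 5, 6, 10, 11, 12, 15, 20, 22, 30, 33, 44, 55, 60, 66, 110, 132, 165, 220, 330, 660.
Check 362^d mod 713 for each divisor in increasing order:
362^1 ≡ 362
362^2 ≡ 565
362^3 ≡ 612
362^4 ≡ 514
362^5 ≡ 688
362^6 ≡ 219
362^10 ≡ 625
362^11 ≡ 229
362^12 ≡ 190
362^15 ≡ 61
362^20 ≡ 614
362^22 ≡ 392
362^30 ≡ 156
362^33 ≡ 643
362^44 ≡ 369
362^55 ≡ 367
362^60 ≡ 94
362^66 ≡ 622
362^110 ≡ 645
362^132 ≡ 438
362^165 ≡ 712
362^220 ≡ 346
362^330 ≡ 1
So ord_713(362) = 330, hence |⟨362⟩| = 330.
The index is φ(713) / ord(362) = 660 / 330 = 2.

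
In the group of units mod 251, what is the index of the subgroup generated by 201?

ord(201) | φ(251) = 251 − 1 = 250 = 2 · 5^3.
Divisors of 250: 1, 2, 5, 10, 25, 50, 125, 250.
Compute 201^d (mod 251) for the divisors d until we hit 1:
201^1 ≡ 201 (mod 251)
201^2 ≡ 241 (mod 251)
201^5 ≡ 20 (mod 251)
201^10 ≡ 149 (mod 251)
201^25 ≡ 1 (mod 251) ✓
The order of 201 is 25, so the subgroup it generates has 25 elements.
[(Z/251Z)^× : ⟨201⟩] = 250/25 = 10.

10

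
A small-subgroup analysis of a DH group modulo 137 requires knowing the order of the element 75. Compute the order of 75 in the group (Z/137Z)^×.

136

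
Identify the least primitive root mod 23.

φ(23) = 23 − 1 = 22 = 2 · 11.
Test candidates g = 2, 3, … against the prime factors q ∈ {2, 11} of φ(23): g is a generator iff g^(22/q) ≢ 1 for every such q.
g = 2: 2^11 ≡ 1 — hits 1, so not a primitive root.
g = 3: 3^11 ≡ 1 — hits 1, so not a primitive root.
g = 4: 4^11 ≡ 1 — hits 1, so not a primitive root.
g = 5: 5^11 ≡ 22; 5^2 ≡ 2 — none is 1, so 5 is a primitive root.
Hence the least primitive root of 23 is 5.

5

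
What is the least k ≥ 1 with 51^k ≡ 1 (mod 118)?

ord(51) | φ(118) = φ(2)·φ(59) = 1·58 = 58 = 2 · 29.
Divisors of 58: 1, 2, 29, 58.
Check 51^d mod 118 for each divisor in increasing order:
51^1 ≡ 51 (mod 118)
51^2 ≡ 5 (mod 118)
51^29 ≡ 1 (mod 118) ✓
Therefore the multiplicative order of 51 modulo 118 is 29.

29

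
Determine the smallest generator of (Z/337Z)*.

10

φ(337) = 337 − 1 = 336 = 2^4 · 3 · 7.
g is a primitive root iff g^(336/q) ≢ 1 (mod 337) for each prime q ∈ {2, 3, 7}.
g = 2: 2^168 ≡ 1 — hits 1, so not a primitive root.
g = 3: 3^168 ≡ 1 — hits 1, so not a primitive root.
g = 4: 4^168 ≡ 1 — hits 1, so not a primitive root.
g = 5: 5^168 ≡ 336; 5^112 ≡ 1 — hits 1, so not a primitive root.
g = 6: 6^168 ≡ 1 — hits 1, so not a primitive root.
g = 7: 7^168 ≡ 1 — hits 1, so not a primitive root.
g = 8: 8^168 ≡ 1 — hits 1, so not a primitive root.
g = 9: 9^168 ≡ 1 — hits 1, so not a primitive root.
g = 10: 10^168 ≡ 336; 10^112 ≡ 128; 10^48 ≡ 175 — none is 1, so 10 is a primitive root.
Hence the least primitive root of 337 is 10.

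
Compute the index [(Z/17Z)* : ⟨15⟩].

2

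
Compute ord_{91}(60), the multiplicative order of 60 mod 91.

12

By Lagrange's theorem, ord_91(60) divides φ(91) = φ(7·13) = (7−1)·(13−1) = 6·12 = 72 = 2^3 · 3^2.
Divisors of 72: 1, 2, 3, 4, 6, 8, 9, 12, 18, 24, 36, 72.
Evaluate successive powers at the divisors of 72:
60^1 ≡ 60 (mod 91)
60^2 ≡ 51 (mod 91)
60^3 ≡ 57 (mod 91)
60^4 ≡ 53 (mod 91)
60^6 ≡ 64 (mod 91)
60^8 ≡ 79 (mod 91)
60^9 ≡ 8 (mod 91)
60^12 ≡ 1 (mod 91) ✓
So ord_91(60) = 12.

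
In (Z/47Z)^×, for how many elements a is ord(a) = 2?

φ(47) = 47 − 1 = 46 = 2 · 23.
Since (Z/47Z)^× is cyclic of order 46, the number of elements of order d is φ(d) when d | 46 and 0 otherwise.
2 | 46, and φ(2) = 2 − 1 = 1.

1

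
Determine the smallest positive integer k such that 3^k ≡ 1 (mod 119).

48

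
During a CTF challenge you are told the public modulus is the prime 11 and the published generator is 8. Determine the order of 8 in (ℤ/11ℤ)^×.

10

Since 8 ∈ (Z/11Z)^×, its order divides φ(11) = 11 − 1 = 10 = 2 · 5.
Divisors of 10: 1, 2, 5, 10.
Compute 8^d (mod 11) for the divisors d until we hit 1:
8^1 ≡ 8 (mod 11)
8^2 ≡ 9 (mod 11)
8^5 ≡ 10 (mod 11)
8^10 ≡ 1 (mod 11) ✓
Hence ord(8) = 10.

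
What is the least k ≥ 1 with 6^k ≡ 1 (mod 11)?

The order of 6 must divide φ(11) = 11 − 1 = 10 = 2 · 5.
Divisors of 10: 1, 2, 5, 10.
Evaluate successive powers at the divisors of 10:
6^1 ≡ 6
6^2 ≡ 3
6^5 ≡ 10
6^10 ≡ 1
So ord_11(6) = 10.

10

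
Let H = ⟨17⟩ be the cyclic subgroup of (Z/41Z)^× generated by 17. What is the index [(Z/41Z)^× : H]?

1

The order of 17 must divide φ(41) = 41 − 1 = 40 = 2^3 · 5.
Divisors of 40: 1, 2, 4, 5, 8, 10, 20, 40.
Evaluate successive powers at the divisors of 40:
17^1 ≡ 17 (mod 41)
17^2 ≡ 2 (mod 41)
17^4 ≡ 4 (mod 41)
17^5 ≡ 27 (mod 41)
17^8 ≡ 16 (mod 41)
17^10 ≡ 32 (mod 41)
17^20 ≡ 40 (mod 41)
17^40 ≡ 1 (mod 41) ✓
The order of 17 is 40, so the subgroup it generates has 40 elements.
Index = |(Z/41Z)^×| / |⟨17⟩| = 40 / 40 = 1.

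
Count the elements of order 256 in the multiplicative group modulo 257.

128

φ(257) = 257 − 1 = 256 = 2^8.
In a cyclic group of order 256, there are φ(d) elements of order d for each divisor d of 256, and zero for non-divisors.
256 = 2^8 divides 256, and φ(256) = 128.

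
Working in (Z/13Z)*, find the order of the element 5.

4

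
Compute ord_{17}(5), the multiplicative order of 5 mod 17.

16

The order of 5 must divide φ(17) = 17 − 1 = 16 = 2^4.
Divisors of 16: 1, 2, 4, 8, 16.
Check 5^d mod 17 for each divisor in increasing order:
5^1 ≡ 5 (mod 17)
5^2 ≡ 8 (mod 17)
5^4 ≡ 13 (mod 17)
5^8 ≡ 16 (mod 17)
5^16 ≡ 1 (mod 17) ✓
Therefore the multiplicative order of 5 modulo 17 is 16.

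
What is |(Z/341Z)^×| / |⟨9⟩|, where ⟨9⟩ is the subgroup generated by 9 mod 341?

20

Since 9 ∈ (Z/341Z)^×, its order divides φ(341) = φ(11·31) = (11−1)·(31−1) = 10·30 = 300 = 2^2 · 3 · 5^2.
Divisors of 300: 1, 2, 3, 4, 5, 6, 10, 12, 15, 20, 25, 30, 50, 60, 75, 100, 150, 300.
Test each divisor d:
9^1 ≡ 9 (mod 341)
9^2 ≡ 81 (mod 341)
9^3 ≡ 47 (mod 341)
9^4 ≡ 82 (mod 341)
9^5 ≡ 56 (mod 341)
9^6 ≡ 163 (mod 341)
9^10 ≡ 67 (mod 341)
9^12 ≡ 312 (mod 341)
9^15 ≡ 1 (mod 341) ✓
The order of 9 is 15, so the subgroup it generates has 15 elements.
Index = |(Z/341Z)^×| / |⟨9⟩| = 300 / 15 = 20.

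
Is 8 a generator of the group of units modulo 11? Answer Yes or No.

Yes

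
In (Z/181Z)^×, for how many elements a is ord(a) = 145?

φ(181) = 181 − 1 = 180 = 2^2 · 3^2 · 5.
Since (Z/181Z)^× is cyclic of order 180, the number of elements of order d is φ(d) when d | 180 and 0 otherwise.
Since 145 ∤ 180, the count is 0.

0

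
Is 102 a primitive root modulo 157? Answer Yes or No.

Yes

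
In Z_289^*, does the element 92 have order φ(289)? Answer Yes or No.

Yes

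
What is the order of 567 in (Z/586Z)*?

292

The order of 567 must divide φ(586) = φ(2)·φ(293) = 1·292 = 292 = 2^2 · 73.
Divisors of 292: 1, 2, 4, 73, 146, 292.
Check 567^d mod 586 for each divisor in increasing order:
567^1 ≡ 567
567^2 ≡ 361
567^4 ≡ 229
567^73 ≡ 431
567^146 ≡ 585
567^292 ≡ 1
Hence ord(567) = 292.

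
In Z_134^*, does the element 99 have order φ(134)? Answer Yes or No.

Yes

φ(134) = φ(2)·φ(67) = 1·66 = 66 = 2 · 3 · 11.
An element g generates (Z/134Z)^× iff g^(66/q) ≢ 1 (mod 134) for each prime q ∈ {2, 3, 11}.
99^33 ≡ 133 (mod 134)  [q = 2: ≢ 1 ✓]
99^22 ≡ 29 (mod 134)  [q = 3: ≢ 1 ✓]
99^6 ≡ 25 (mod 134)  [q = 11: ≢ 1 ✓]
All checks pass, so 99 has order 66 and is a primitive root modulo 134.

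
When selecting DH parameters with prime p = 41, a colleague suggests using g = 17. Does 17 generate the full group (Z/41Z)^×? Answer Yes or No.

φ(41) = 41 − 1 = 40 = 2^3 · 5.
Test 17^(40/q) mod 41 for each prime factor q of 40:
17^20 ≡ 40 (mod 41)  [q = 2: ≢ 1 ✓]
17^8 ≡ 16 (mod 41)  [q = 5: ≢ 1 ✓]
Every test exponent gives a nontrivial residue, hence 17 generates the full group.

Yes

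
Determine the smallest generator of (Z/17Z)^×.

3

φ(17) = 17 − 1 = 16 = 2^4.
Test candidates g = 2, 3, … against the prime factors q ∈ {2} of φ(17): g is a generator iff g^(16/q) ≢ 1 for every such q.
g = 2: 2^8 ≡ 1 — hits 1, so not a primitive root.
g = 3: 3^8 ≡ 16 — none is 1, so 3 is a primitive root.
Hence the least primitive root of 17 is 3.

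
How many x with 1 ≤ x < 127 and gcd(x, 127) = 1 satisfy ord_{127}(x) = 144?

φ(127) = 127 − 1 = 126 = 2 · 3^2 · 7.
In a cyclic group of order 126, there are φ(d) elements of order d for each divisor d of 126, and zero for non-divisors.
Since 144 ∤ 126, the count is 0.

0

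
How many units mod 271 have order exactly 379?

φ(271) = 271 − 1 = 270 = 2 · 3^3 · 5.
(Z/271Z)^× is cyclic (|G| = 270); a cyclic group of order m has exactly φ(d) elements of each order d | m, and none otherwise.
379 does not divide 270, so no element of (Z/271Z)^× has order 379.

0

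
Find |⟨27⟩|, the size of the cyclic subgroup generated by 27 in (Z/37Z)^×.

6

By Lagrange's theorem, ord_37(27) divides φ(37) = 37 − 1 = 36 = 2^2 · 3^2.
Divisors of 36: 1, 2, 3, 4, 6, 9, 12, 18, 36.
Evaluate successive powers at the divisors of 36:
27^1 ≡ 27
27^2 ≡ 26
27^3 ≡ 36
27^4 ≡ 10
27^6 ≡ 1
The smallest such exponent is 6, so the order of 27 is 6.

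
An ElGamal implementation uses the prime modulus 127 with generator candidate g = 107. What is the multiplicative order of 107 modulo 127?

Since 107 ∈ (Z/127Z)^×, its order divides φ(127) = 127 − 1 = 126 = 2 · 3^2 · 7.
Divisors of 126: 1, 2, 3, 6, 7, 9, 14, 18, 21, 42, 63, 126.
Check 107^d mod 127 for each divisor in increasing order:
107^1 ≡ 107 (mod 127)
107^2 ≡ 19 (mod 127)
107^3 ≡ 1 (mod 127) ✓
Hence ord(107) = 3.

3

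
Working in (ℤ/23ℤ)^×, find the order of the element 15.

22

Since 15 ∈ (Z/23Z)^×, its order divides φ(23) = 23 − 1 = 22 = 2 · 11.
Divisors of 22: 1, 2, 11, 22.
Compute 15^d (mod 23) for the divisors d until we hit 1:
15^1 ≡ 15
15^2 ≡ 18
15^11 ≡ 22
15^22 ≡ 1
Therefore the multiplicative order of 15 modulo 23 is 22.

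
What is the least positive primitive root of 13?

φ(13) = 13 − 1 = 12 = 2^2 · 3.
g is a primitive root iff g^(12/q) ≢ 1 (mod 13) for each prime q ∈ {2, 3}.
g = 2: 2^6 ≡ 12; 2^4 ≡ 3 — none is 1, so 2 is a primitive root.
Hence the least primitive root of 13 is 2.

2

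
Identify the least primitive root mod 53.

φ(53) = 53 − 1 = 52 = 2^2 · 13.
Test candidates g = 2, 3, … against the prime factors q ∈ {2, 13} of φ(53): g is a generator iff g^(52/q) ≢ 1 for every such q.
g = 2: 2^26 ≡ 52; 2^4 ≡ 16 — none is 1, so 2 is a primitive root.
Hence the least primitive root of 53 is 2.

2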